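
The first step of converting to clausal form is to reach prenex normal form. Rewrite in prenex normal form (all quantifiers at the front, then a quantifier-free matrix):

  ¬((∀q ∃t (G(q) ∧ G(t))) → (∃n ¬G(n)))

Eliminate → and ↔ using ¬ and ∨.
  ¬(¬(∀q ∃t (G(q) ∧ G(t))) ∨ (∃n ¬G(n)))
Move each ¬ inward, flipping quantifiers it crosses:
  (∀q ∃t (G(q) ∧ G(t))) ∧ (∀n G(n))
All bound variables are already distinct, so no renaming is needed.
Extract every quantifier outward, since the variables are now distinct and don't occur free across branches:
  ∀q ∃t ∀n (G(q) ∧ G(t) ∧ G(n))

∀q ∃t ∀n (G(q) ∧ G(t) ∧ G(n))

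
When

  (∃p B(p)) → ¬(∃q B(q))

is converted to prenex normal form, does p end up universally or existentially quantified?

Rewrite implications/biconditionals: A → B as ¬A ∨ B.
  ¬(∃p B(p)) ∨ ¬(∃q B(q))
Move each ¬ inward, flipping quantifiers it crosses:
  (∀p ¬B(p)) ∨ (∀q ¬B(q))
All bound variables are already distinct, so no renaming is needed.
Finally move all quantifiers to the prefix:
  ∀p ∀q (¬B(p) ∨ ¬B(q))
The quantifier ∃p sits under an odd number of negations (counting the antecedent side of each →), so it flips to ∀p.

universal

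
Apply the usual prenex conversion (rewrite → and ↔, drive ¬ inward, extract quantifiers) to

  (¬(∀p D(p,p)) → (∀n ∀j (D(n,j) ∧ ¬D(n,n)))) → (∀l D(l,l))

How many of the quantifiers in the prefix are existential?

3

First replace A → B with ¬A ∨ B.
  ¬(¬¬(∀p D(p,p)) ∨ (∀n ∀j (D(n,j) ∧ ¬D(n,n)))) ∨ (∀l D(l,l))
Drive negations inward (¬∀x A ≡ ∃x ¬A, ¬∃x A ≡ ∀x ¬A, De Morgan for ∧/∨):
  (∃p ¬D(p,p)) ∧ (∃n ∃j (¬D(n,j) ∨ D(n,n))) ∨ (∀l D(l,l))
All bound variables are already distinct, so no renaming is needed.
Extract every quantifier outward, since the variables are now distinct and don't occur free across branches:
  ∃p ∃n ∃j ∀l (¬D(p,p) ∧ (¬D(n,j) ∨ D(n,n)) ∨ D(l,l))
The prefix is ∃p ∃n ∃j ∀l: 1 universal, 3 existential.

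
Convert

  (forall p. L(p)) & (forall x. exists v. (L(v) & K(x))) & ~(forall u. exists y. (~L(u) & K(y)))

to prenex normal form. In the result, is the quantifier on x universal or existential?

Drive negations inward (¬∀x A ≡ ∃x ¬A, ¬∃x A ≡ ∀x ¬A, De Morgan for ∧/∨):
  (forall p. L(p)) & (forall x. exists v. (L(v) & K(x))) & (exists u. forall y. (L(u) | ~K(y)))
All bound variables are already distinct, so no renaming is needed.
Extract every quantifier outward, since the variables are now distinct and don't occur free across branches:
  forall p. forall x. exists v. exists u. forall y. (L(p) & L(v) & K(x) & (L(u) | ~K(y)))
The quantifier forall x sits under an even number of negations, so it remains universal.

universal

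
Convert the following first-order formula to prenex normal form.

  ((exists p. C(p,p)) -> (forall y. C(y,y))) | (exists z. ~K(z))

Eliminate → and ↔ using ¬ and ∨.
  ~(exists p. C(p,p)) | (forall y. C(y,y)) | (exists z. ~K(z))
Push ¬ through the quantifiers and connectives to reach negation normal form:
  (forall p. ~C(p,p)) | (forall y. C(y,y)) | (exists z. ~K(z))
Pull the quantifiers to the front (each side's bound variable is not free in the other side):
  forall p. forall y. exists z. (~C(p,p) | C(y,y) | ~K(z))

forall p. forall y. exists z. (~C(p,p) | C(y,y) | ~K(z))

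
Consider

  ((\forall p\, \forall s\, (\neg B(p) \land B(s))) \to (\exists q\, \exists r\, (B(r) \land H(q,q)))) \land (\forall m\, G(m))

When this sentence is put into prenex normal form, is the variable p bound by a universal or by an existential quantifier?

Rewrite implications/biconditionals: A → B as ¬A ∨ B.
  (\neg (\forall p\, \forall s\, (\neg B(p) \land B(s))) \lor (\exists q\, \exists r\, (B(r) \land H(q,q)))) \land (\forall m\, G(m))
Drive negations inward (¬∀x A ≡ ∃x ¬A, ¬∃x A ≡ ∀x ¬A, De Morgan for ∧/∨):
  ((\exists p\, \exists s\, (B(p) \lor \neg B(s))) \lor (\exists q\, \exists r\, (B(r) \land H(q,q)))) \land (\forall m\, G(m))
Pull the quantifiers to the front (each side's bound variable is not free in the other side):
  \exists p\, \exists s\, \exists q\, \exists r\, \forall m\, ((B(p) \lor \neg B(s) \lor B(r) \land H(q,q)) \land G(m))
The quantifier \forall p sits under an odd number of negations (counting the antecedent side of each →), so it flips to \exists p.

existential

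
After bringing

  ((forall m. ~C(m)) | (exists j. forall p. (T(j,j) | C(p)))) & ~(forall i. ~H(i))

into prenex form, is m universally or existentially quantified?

universal

Drive negations inward (¬∀x A ≡ ∃x ¬A, ¬∃x A ≡ ∀x ¬A, De Morgan for ∧/∨):
  ((forall m. ~C(m)) | (exists j. forall p. (T(j,j) | C(p)))) & (exists i. H(i))
All bound variables are already distinct, so no renaming is needed.
Pull the quantifiers to the front (each side's bound variable is not free in the other side):
  forall m. exists j. forall p. exists i. ((~C(m) | T(j,j) | C(p)) & H(i))
The quantifier forall m sits under an even number of negations, so it remains universal.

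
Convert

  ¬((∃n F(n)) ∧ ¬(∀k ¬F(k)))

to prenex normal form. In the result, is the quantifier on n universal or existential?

Push ¬ through the quantifiers and connectives to reach negation normal form:
  (∀n ¬F(n)) ∨ (∀k ¬F(k))
All bound variables are already distinct, so no renaming is needed.
Pull the quantifiers to the front (each side's bound variable is not free in the other side):
  ∀n ∀k (¬F(n) ∨ ¬F(k))
The quantifier ∃n sits under an odd number of negations, so it flips to ∀n.

universal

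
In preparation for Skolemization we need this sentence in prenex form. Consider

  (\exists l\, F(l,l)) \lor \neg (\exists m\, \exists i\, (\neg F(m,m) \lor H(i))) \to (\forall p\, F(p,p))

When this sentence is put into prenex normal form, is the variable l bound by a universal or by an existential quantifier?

universal

First replace A → B with ¬A ∨ B.
  \neg ((\exists l\, F(l,l)) \lor \neg (\exists m\, \exists i\, (\neg F(m,m) \lor H(i)))) \lor (\forall p\, F(p,p))
Move each ¬ inward, flipping quantifiers it crosses:
  (\forall l\, \neg F(l,l)) \land (\exists m\, \exists i\, (\neg F(m,m) \lor H(i))) \lor (\forall p\, F(p,p))
All bound variables are already distinct, so no renaming is needed.
Extract every quantifier outward, since the variables are now distinct and don't occur free across branches:
  \forall l\, \exists m\, \exists i\, \forall p\, (\neg F(l,l) \land (\neg F(m,m) \lor H(i)) \lor F(p,p))
The quantifier \exists l sits under an odd number of negations (counting the antecedent side of each →), so it flips to \forall l.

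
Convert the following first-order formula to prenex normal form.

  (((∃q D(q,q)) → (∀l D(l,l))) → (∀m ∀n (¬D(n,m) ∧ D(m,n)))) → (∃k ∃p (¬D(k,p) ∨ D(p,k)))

∀q ∀l ∃m ∃n ∃k ∃p ((¬D(q,q) ∨ D(l,l)) ∧ (D(n,m) ∨ ¬D(m,n)) ∨ ¬D(k,p) ∨ D(p,k))

First replace A → B with ¬A ∨ B.
  ¬(¬(¬(∃q D(q,q)) ∨ (∀l D(l,l))) ∨ (∀m ∀n (¬D(n,m) ∧ D(m,n)))) ∨ (∃k ∃p (¬D(k,p) ∨ D(p,k)))
Drive negations inward (¬∀x A ≡ ∃x ¬A, ¬∃x A ≡ ∀x ¬A, De Morgan for ∧/∨):
  ((∀q ¬D(q,q)) ∨ (∀l D(l,l))) ∧ (∃m ∃n (D(n,m) ∨ ¬D(m,n))) ∨ (∃k ∃p (¬D(k,p) ∨ D(p,k)))
All bound variables are already distinct, so no renaming is needed.
Extract every quantifier outward, since the variables are now distinct and don't occur free across branches:
  ∀q ∀l ∃m ∃n ∃k ∃p ((¬D(q,q) ∨ D(l,l)) ∧ (D(n,m) ∨ ¬D(m,n)) ∨ ¬D(k,p) ∨ D(p,k))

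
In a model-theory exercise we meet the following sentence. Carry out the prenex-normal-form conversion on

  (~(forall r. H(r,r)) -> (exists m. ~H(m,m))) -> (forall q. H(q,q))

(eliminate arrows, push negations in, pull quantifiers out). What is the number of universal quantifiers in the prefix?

2

Rewrite implications/biconditionals: A → B as ¬A ∨ B.
  ~(~~(forall r. H(r,r)) | (exists m. ~H(m,m))) | (forall q. H(q,q))
Drive negations inward (¬∀x A ≡ ∃x ¬A, ¬∃x A ≡ ∀x ¬A, De Morgan for ∧/∨):
  (exists r. ~H(r,r)) & (forall m. H(m,m)) | (forall q. H(q,q))
All bound variables are already distinct, so no renaming is needed.
Finally move all quantifiers to the prefix:
  exists r. forall m. forall q. (~H(r,r) & H(m,m) | H(q,q))
The prefix is exists r forall m forall q: 2 universal, 1 existential.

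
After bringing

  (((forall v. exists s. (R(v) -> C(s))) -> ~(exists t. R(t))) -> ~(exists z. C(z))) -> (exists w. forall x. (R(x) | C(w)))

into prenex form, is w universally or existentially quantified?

existential

Rewrite implications/biconditionals: A → B as ¬A ∨ B.
  ~(~(~(forall v. exists s. (~R(v) | C(s))) | ~(exists t. R(t))) | ~(exists z. C(z))) | (exists w. forall x. (R(x) | C(w)))
Move each ¬ inward, flipping quantifiers it crosses:
  ((exists v. forall s. (R(v) & ~C(s))) | (forall t. ~R(t))) & (exists z. C(z)) | (exists w. forall x. (R(x) | C(w)))
Pull the quantifiers to the front (each side's bound variable is not free in the other side):
  exists v. forall s. forall t. exists z. exists w. forall x. ((R(v) & ~C(s) | ~R(t)) & C(z) | R(x) | C(w))
The quantifier exists w sits under an even number of negations (counting the antecedent side of each →), so it remains existential.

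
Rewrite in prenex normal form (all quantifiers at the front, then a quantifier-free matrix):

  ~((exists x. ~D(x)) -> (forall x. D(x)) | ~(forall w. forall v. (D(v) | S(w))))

First replace A → B with ¬A ∨ B.
  ~(~(exists x. ~D(x)) | (forall x. D(x)) | ~(forall w. forall v. (D(v) | S(w))))
Push ¬ through the quantifiers and connectives to reach negation normal form:
  (exists x. ~D(x)) & (exists x. ~D(x)) & (forall w. forall v. (D(v) | S(w)))
Give each quantifier a distinct variable: x↦y1.
  (exists x. ~D(x)) & (exists y1. ~D(y1)) & (forall w. forall v. (D(v) | S(w)))
Finally move all quantifiers to the prefix:
  exists x. exists y1. forall w. forall v. (~D(x) & ~D(y1) & (D(v) | S(w)))

exists x. exists y1. forall w. forall v. (~D(x) & ~D(y1) & (D(v) | S(w)))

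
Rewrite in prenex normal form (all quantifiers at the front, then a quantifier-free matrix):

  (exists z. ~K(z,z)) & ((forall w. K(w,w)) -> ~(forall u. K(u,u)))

exists z. exists w. exists u. (~K(z,z) & (~K(w,w) | ~K(u,u)))

Rewrite implications/biconditionals: A → B as ¬A ∨ B.
  (exists z. ~K(z,z)) & (~(forall w. K(w,w)) | ~(forall u. K(u,u)))
Push ¬ through the quantifiers and connectives to reach negation normal form:
  (exists z. ~K(z,z)) & ((exists w. ~K(w,w)) | (exists u. ~K(u,u)))
All bound variables are already distinct, so no renaming is needed.
Finally move all quantifiers to the prefix:
  exists z. exists w. exists u. (~K(z,z) & (~K(w,w) | ~K(u,u)))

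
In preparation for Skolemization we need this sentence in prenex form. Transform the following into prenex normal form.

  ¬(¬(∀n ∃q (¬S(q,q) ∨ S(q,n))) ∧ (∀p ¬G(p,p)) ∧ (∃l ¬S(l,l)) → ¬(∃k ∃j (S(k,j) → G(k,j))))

∃n ∀q ∀p ∃l ∃k ∃j (S(q,q) ∧ ¬S(q,n) ∧ ¬G(p,p) ∧ ¬S(l,l) ∧ (¬S(k,j) ∨ G(k,j)))

First replace A → B with ¬A ∨ B.
  ¬(¬(¬(∀n ∃q (¬S(q,q) ∨ S(q,n))) ∧ (∀p ¬G(p,p)) ∧ (∃l ¬S(l,l))) ∨ ¬(∃k ∃j (¬S(k,j) ∨ G(k,j))))
Push ¬ through the quantifiers and connectives to reach negation normal form:
  (∃n ∀q (S(q,q) ∧ ¬S(q,n))) ∧ (∀p ¬G(p,p)) ∧ (∃l ¬S(l,l)) ∧ (∃k ∃j (¬S(k,j) ∨ G(k,j)))
All bound variables are already distinct, so no renaming is needed.
Finally move all quantifiers to the prefix:
  ∃n ∀q ∀p ∃l ∃k ∃j (S(q,q) ∧ ¬S(q,n) ∧ ¬G(p,p) ∧ ¬S(l,l) ∧ (¬S(k,j) ∨ G(k,j)))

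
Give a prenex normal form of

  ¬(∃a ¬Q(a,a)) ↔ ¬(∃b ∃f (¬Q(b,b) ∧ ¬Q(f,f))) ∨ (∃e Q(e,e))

First replace A → B with ¬A ∨ B; A ↔ B as (¬A ∨ B) ∧ (¬B ∨ A).
  (¬¬(∃a ¬Q(a,a)) ∨ ¬(∃b ∃f (¬Q(b,b) ∧ ¬Q(f,f))) ∨ (∃e Q(e,e))) ∧ (¬(¬(∃b ∃f (¬Q(b,b) ∧ ¬Q(f,f))) ∨ (∃e Q(e,e))) ∨ ¬(∃a ¬Q(a,a)))
Move each ¬ inward, flipping quantifiers it crosses:
  ((∃a ¬Q(a,a)) ∨ (∀b ∀f (Q(b,b) ∨ Q(f,f))) ∨ (∃e Q(e,e))) ∧ ((∃b ∃f (¬Q(b,b) ∧ ¬Q(f,f))) ∧ (∀e ¬Q(e,e)) ∨ (∀a Q(a,a)))
Rename bound variables to avoid capture: b↦z1, f↦w, e↦y1, a↦s.
  ((∃a ¬Q(a,a)) ∨ (∀b ∀f (Q(b,b) ∨ Q(f,f))) ∨ (∃e Q(e,e))) ∧ ((∃z1 ∃w (¬Q(z1,z1) ∧ ¬Q(w,w))) ∧ (∀y1 ¬Q(y1,y1)) ∨ (∀s Q(s,s)))
Extract every quantifier outward, since the variables are now distinct and don't occur free across branches:
  ∃a ∀b ∀f ∃e ∃z1 ∃w ∀y1 ∀s ((¬Q(a,a) ∨ Q(b,b) ∨ Q(f,f) ∨ Q(e,e)) ∧ (¬Q(z1,z1) ∧ ¬Q(w,w) ∧ ¬Q(y1,y1) ∨ Q(s,s)))

∃a ∀b ∀f ∃e ∃z1 ∃w ∀y1 ∀s ((¬Q(a,a) ∨ Q(b,b) ∨ Q(f,f) ∨ Q(e,e)) ∧ (¬Q(z1,z1) ∧ ¬Q(w,w) ∧ ¬Q(y1,y1) ∨ Q(s,s)))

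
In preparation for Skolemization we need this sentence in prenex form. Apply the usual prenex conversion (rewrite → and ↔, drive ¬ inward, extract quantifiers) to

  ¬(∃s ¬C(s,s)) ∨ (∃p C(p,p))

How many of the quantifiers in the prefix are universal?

1

Move each ¬ inward, flipping quantifiers it crosses:
  (∀s C(s,s)) ∨ (∃p C(p,p))
All bound variables are already distinct, so no renaming is needed.
Extract every quantifier outward, since the variables are now distinct and don't occur free across branches:
  ∀s ∃p (C(s,s) ∨ C(p,p))
The prefix is ∀s ∃p: 1 universal, 1 existential.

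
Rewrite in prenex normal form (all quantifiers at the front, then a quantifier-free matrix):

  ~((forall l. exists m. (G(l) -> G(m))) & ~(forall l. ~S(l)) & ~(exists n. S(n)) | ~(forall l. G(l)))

Eliminate → and ↔ using ¬ and ∨.
  ~((forall l. exists m. (~G(l) | G(m))) & ~(forall l. ~S(l)) & ~(exists n. S(n)) | ~(forall l. G(l)))
Push ¬ through the quantifiers and connectives to reach negation normal form:
  ((exists l. forall m. (G(l) & ~G(m))) | (forall l. ~S(l)) | (exists n. S(n))) & (forall l. G(l))
Give each quantifier a distinct variable: l↦w, l↦r.
  ((exists l. forall m. (G(l) & ~G(m))) | (forall w. ~S(w)) | (exists n. S(n))) & (forall r. G(r))
Pull the quantifiers to the front (each side's bound variable is not free in the other side):
  exists l. forall m. forall w. exists n. forall r. ((G(l) & ~G(m) | ~S(w) | S(n)) & G(r))

exists l. forall m. forall w. exists n. forall r. ((G(l) & ~G(m) | ~S(w) | S(n)) & G(r))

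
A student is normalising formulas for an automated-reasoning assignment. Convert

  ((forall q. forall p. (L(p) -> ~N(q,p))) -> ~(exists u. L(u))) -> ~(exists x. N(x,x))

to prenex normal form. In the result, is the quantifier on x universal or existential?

universal

First replace A → B with ¬A ∨ B.
  ~(~(forall q. forall p. (~L(p) | ~N(q,p))) | ~(exists u. L(u))) | ~(exists x. N(x,x))
Move each ¬ inward, flipping quantifiers it crosses:
  (forall q. forall p. (~L(p) | ~N(q,p))) & (exists u. L(u)) | (forall x. ~N(x,x))
All bound variables are already distinct, so no renaming is needed.
Extract every quantifier outward, since the variables are now distinct and don't occur free across branches:
  forall q. forall p. exists u. forall x. ((~L(p) | ~N(q,p)) & L(u) | ~N(x,x))
The quantifier exists x sits under an odd number of negations (counting the antecedent side of each →), so it flips to forall x.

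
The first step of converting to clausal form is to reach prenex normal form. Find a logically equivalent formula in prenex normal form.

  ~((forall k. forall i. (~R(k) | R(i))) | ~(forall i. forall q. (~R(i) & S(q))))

Move each ¬ inward, flipping quantifiers it crosses:
  (exists k. exists i. (R(k) & ~R(i))) & (forall i. forall q. (~R(i) & S(q)))
Give each quantifier a distinct variable: i↦x.
  (exists k. exists i. (R(k) & ~R(i))) & (forall x. forall q. (~R(x) & S(q)))
Pull the quantifiers to the front (each side's bound variable is not free in the other side):
  exists k. exists i. forall x. forall q. (R(k) & ~R(i) & ~R(x) & S(q))

exists k. exists i. forall x. forall q. (R(k) & ~R(i) & ~R(x) & S(q))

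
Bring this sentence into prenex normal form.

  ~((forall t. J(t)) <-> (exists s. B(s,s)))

forall t. forall s. exists w. exists r. (J(t) & ~B(s,s) | B(w,w) & ~J(r))

Eliminate → and ↔ using ¬ and ∨; A ↔ B as (¬A ∨ B) ∧ (¬B ∨ A).
  ~((~(forall t. J(t)) | (exists s. B(s,s))) & (~(exists s. B(s,s)) | (forall t. J(t))))
Drive negations inward (¬∀x A ≡ ∃x ¬A, ¬∃x A ≡ ∀x ¬A, De Morgan for ∧/∨):
  (forall t. J(t)) & (forall s. ~B(s,s)) | (exists s. B(s,s)) & (exists t. ~J(t))
Give each quantifier a distinct variable: s↦w, t↦r.
  (forall t. J(t)) & (forall s. ~B(s,s)) | (exists w. B(w,w)) & (exists r. ~J(r))
Pull the quantifiers to the front (each side's bound variable is not free in the other side):
  forall t. forall s. exists w. exists r. (J(t) & ~B(s,s) | B(w,w) & ~J(r))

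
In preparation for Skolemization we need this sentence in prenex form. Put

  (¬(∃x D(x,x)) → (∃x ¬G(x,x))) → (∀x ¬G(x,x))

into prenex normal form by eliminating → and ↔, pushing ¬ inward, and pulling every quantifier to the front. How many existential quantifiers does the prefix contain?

First replace A → B with ¬A ∨ B.
  ¬(¬¬(∃x D(x,x)) ∨ (∃x ¬G(x,x))) ∨ (∀x ¬G(x,x))
Push ¬ through the quantifiers and connectives to reach negation normal form:
  (∀x ¬D(x,x)) ∧ (∀x G(x,x)) ∨ (∀x ¬G(x,x))
Standardize variables apart so no two quantifiers bind the same name: x↦s, x↦v1.
  (∀x ¬D(x,x)) ∧ (∀s G(s,s)) ∨ (∀v1 ¬G(v1,v1))
Finally move all quantifiers to the prefix:
  ∀x ∀s ∀v1 (¬D(x,x) ∧ G(s,s) ∨ ¬G(v1,v1))
The prefix is ∀x ∀s ∀v1: 3 universal, 0 existential.

0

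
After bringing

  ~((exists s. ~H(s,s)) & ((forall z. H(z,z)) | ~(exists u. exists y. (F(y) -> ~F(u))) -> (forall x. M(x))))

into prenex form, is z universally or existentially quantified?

Eliminate → and ↔ using ¬ and ∨.
  ~((exists s. ~H(s,s)) & (~((forall z. H(z,z)) | ~(exists u. exists y. (~F(y) | ~F(u)))) | (forall x. M(x))))
Push ¬ through the quantifiers and connectives to reach negation normal form:
  (forall s. H(s,s)) | ((forall z. H(z,z)) | (forall u. forall y. (F(y) & F(u)))) & (exists x. ~M(x))
All bound variables are already distinct, so no renaming is needed.
Finally move all quantifiers to the prefix:
  forall s. forall z. forall u. forall y. exists x. (H(s,s) | (H(z,z) | F(y) & F(u)) & ~M(x))
The quantifier forall z sits under an even number of negations (counting the antecedent side of each →), so it remains universal.

universal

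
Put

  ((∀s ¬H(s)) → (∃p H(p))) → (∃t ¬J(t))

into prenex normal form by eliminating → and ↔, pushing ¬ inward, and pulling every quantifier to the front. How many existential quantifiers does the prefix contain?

Eliminate → and ↔ using ¬ and ∨.
  ¬(¬(∀s ¬H(s)) ∨ (∃p H(p))) ∨ (∃t ¬J(t))
Move each ¬ inward, flipping quantifiers it crosses:
  (∀s ¬H(s)) ∧ (∀p ¬H(p)) ∨ (∃t ¬J(t))
All bound variables are already distinct, so no renaming is needed.
Pull the quantifiers to the front (each side's bound variable is not free in the other side):
  ∀s ∀p ∃t (¬H(s) ∧ ¬H(p) ∨ ¬J(t))
The prefix is ∀s ∀p ∃t: 2 universal, 1 existential.

1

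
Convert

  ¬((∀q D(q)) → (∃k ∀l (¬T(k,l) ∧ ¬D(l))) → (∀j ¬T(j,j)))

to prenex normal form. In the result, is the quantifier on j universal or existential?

First replace A → B with ¬A ∨ B.
  ¬(¬(∀q D(q)) ∨ ¬(∃k ∀l (¬T(k,l) ∧ ¬D(l))) ∨ (∀j ¬T(j,j)))
Drive negations inward (¬∀x A ≡ ∃x ¬A, ¬∃x A ≡ ∀x ¬A, De Morgan for ∧/∨):
  (∀q D(q)) ∧ (∃k ∀l (¬T(k,l) ∧ ¬D(l))) ∧ (∃j T(j,j))
All bound variables are already distinct, so no renaming is needed.
Pull the quantifiers to the front (each side's bound variable is not free in the other side):
  ∀q ∃k ∀l ∃j (D(q) ∧ ¬T(k,l) ∧ ¬D(l) ∧ T(j,j))
The quantifier ∀j sits under an odd number of negations (counting the antecedent side of each →), so it flips to ∃j.

existential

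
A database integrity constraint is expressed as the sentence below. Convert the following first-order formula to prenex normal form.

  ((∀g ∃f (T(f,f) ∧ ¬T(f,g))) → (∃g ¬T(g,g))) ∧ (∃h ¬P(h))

∃g ∀f ∃c ∃h ((¬T(f,f) ∨ T(f,g) ∨ ¬T(c,c)) ∧ ¬P(h))

Eliminate → and ↔ using ¬ and ∨.
  (¬(∀g ∃f (T(f,f) ∧ ¬T(f,g))) ∨ (∃g ¬T(g,g))) ∧ (∃h ¬P(h))
Move each ¬ inward, flipping quantifiers it crosses:
  ((∃g ∀f (¬T(f,f) ∨ T(f,g))) ∨ (∃g ¬T(g,g))) ∧ (∃h ¬P(h))
Rename bound variables to avoid capture: g↦c.
  ((∃g ∀f (¬T(f,f) ∨ T(f,g))) ∨ (∃c ¬T(c,c))) ∧ (∃h ¬P(h))
Extract every quantifier outward, since the variables are now distinct and don't occur free across branches:
  ∃g ∀f ∃c ∃h ((¬T(f,f) ∨ T(f,g) ∨ ¬T(c,c)) ∧ ¬P(h))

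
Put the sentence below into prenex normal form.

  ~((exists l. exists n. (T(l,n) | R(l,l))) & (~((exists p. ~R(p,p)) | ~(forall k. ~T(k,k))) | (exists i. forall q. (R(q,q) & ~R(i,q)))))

forall l. forall n. exists p. exists k. forall i. exists q. (~T(l,n) & ~R(l,l) | (~R(p,p) | T(k,k)) & (~R(q,q) | R(i,q)))

Push ¬ through the quantifiers and connectives to reach negation normal form:
  (forall l. forall n. (~T(l,n) & ~R(l,l))) | ((exists p. ~R(p,p)) | (exists k. T(k,k))) & (forall i. exists q. (~R(q,q) | R(i,q)))
Pull the quantifiers to the front (each side's bound variable is not free in the other side):
  forall l. forall n. exists p. exists k. forall i. exists q. (~T(l,n) & ~R(l,l) | (~R(p,p) | T(k,k)) & (~R(q,q) | R(i,q)))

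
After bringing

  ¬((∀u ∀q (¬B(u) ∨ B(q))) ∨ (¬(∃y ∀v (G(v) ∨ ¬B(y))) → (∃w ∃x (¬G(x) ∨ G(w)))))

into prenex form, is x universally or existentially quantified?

First replace A → B with ¬A ∨ B.
  ¬((∀u ∀q (¬B(u) ∨ B(q))) ∨ ¬¬(∃y ∀v (G(v) ∨ ¬B(y))) ∨ (∃w ∃x (¬G(x) ∨ G(w))))
Drive negations inward (¬∀x A ≡ ∃x ¬A, ¬∃x A ≡ ∀x ¬A, De Morgan for ∧/∨):
  (∃u ∃q (B(u) ∧ ¬B(q))) ∧ (∀y ∃v (¬G(v) ∧ B(y))) ∧ (∀w ∀x (G(x) ∧ ¬G(w)))
All bound variables are already distinct, so no renaming is needed.
Pull the quantifiers to the front (each side's bound variable is not free in the other side):
  ∃u ∃q ∀y ∃v ∀w ∀x (B(u) ∧ ¬B(q) ∧ ¬G(v) ∧ B(y) ∧ G(x) ∧ ¬G(w))
The quantifier ∃x sits under an odd number of negations (counting the antecedent side of each →), so it flips to ∀x.

universal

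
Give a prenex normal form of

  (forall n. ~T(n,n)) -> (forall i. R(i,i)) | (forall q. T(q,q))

Eliminate → and ↔ using ¬ and ∨.
  ~(forall n. ~T(n,n)) | (forall i. R(i,i)) | (forall q. T(q,q))
Drive negations inward (¬∀x A ≡ ∃x ¬A, ¬∃x A ≡ ∀x ¬A, De Morgan for ∧/∨):
  (exists n. T(n,n)) | (forall i. R(i,i)) | (forall q. T(q,q))
Finally move all quantifiers to the prefix:
  exists n. forall i. forall q. (T(n,n) | R(i,i) | T(q,q))

exists n. forall i. forall q. (T(n,n) | R(i,i) | T(q,q))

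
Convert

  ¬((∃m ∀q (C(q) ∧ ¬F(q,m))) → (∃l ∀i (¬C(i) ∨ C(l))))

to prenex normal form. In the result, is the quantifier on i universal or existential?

Eliminate → and ↔ using ¬ and ∨.
  ¬(¬(∃m ∀q (C(q) ∧ ¬F(q,m))) ∨ (∃l ∀i (¬C(i) ∨ C(l))))
Push ¬ through the quantifiers and connectives to reach negation normal form:
  (∃m ∀q (C(q) ∧ ¬F(q,m))) ∧ (∀l ∃i (C(i) ∧ ¬C(l)))
Extract every quantifier outward, since the variables are now distinct and don't occur free across branches:
  ∃m ∀q ∀l ∃i (C(q) ∧ ¬F(q,m) ∧ C(i) ∧ ¬C(l))
The quantifier ∀i sits under an odd number of negations (counting the antecedent side of each →), so it flips to ∃i.

existential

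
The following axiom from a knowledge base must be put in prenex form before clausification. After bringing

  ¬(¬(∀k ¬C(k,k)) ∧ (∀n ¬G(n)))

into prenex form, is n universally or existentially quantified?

existential

Drive negations inward (¬∀x A ≡ ∃x ¬A, ¬∃x A ≡ ∀x ¬A, De Morgan for ∧/∨):
  (∀k ¬C(k,k)) ∨ (∃n G(n))
Pull the quantifiers to the front (each side's bound variable is not free in the other side):
  ∀k ∃n (¬C(k,k) ∨ G(n))
The quantifier ∀n sits under an odd number of negations, so it flips to ∃n.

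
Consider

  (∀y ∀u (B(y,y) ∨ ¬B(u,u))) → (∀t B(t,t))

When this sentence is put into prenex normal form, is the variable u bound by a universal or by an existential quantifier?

existential

Eliminate → and ↔ using ¬ and ∨.
  ¬(∀y ∀u (B(y,y) ∨ ¬B(u,u))) ∨ (∀t B(t,t))
Drive negations inward (¬∀x A ≡ ∃x ¬A, ¬∃x A ≡ ∀x ¬A, De Morgan for ∧/∨):
  (∃y ∃u (¬B(y,y) ∧ B(u,u))) ∨ (∀t B(t,t))
Extract every quantifier outward, since the variables are now distinct and don't occur free across branches:
  ∃y ∃u ∀t (¬B(y,y) ∧ B(u,u) ∨ B(t,t))
The quantifier ∀u sits under an odd number of negations (counting the antecedent side of each →), so it flips to ∃u.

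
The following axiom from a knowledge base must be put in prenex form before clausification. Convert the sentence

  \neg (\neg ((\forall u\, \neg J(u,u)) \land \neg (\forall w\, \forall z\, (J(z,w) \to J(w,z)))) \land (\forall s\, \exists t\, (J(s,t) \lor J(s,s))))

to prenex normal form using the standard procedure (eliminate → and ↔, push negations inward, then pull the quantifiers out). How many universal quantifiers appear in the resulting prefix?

2

First replace A → B with ¬A ∨ B.
  \neg (\neg ((\forall u\, \neg J(u,u)) \land \neg (\forall w\, \forall z\, (\neg J(z,w) \lor J(w,z)))) \land (\forall s\, \exists t\, (J(s,t) \lor J(s,s))))
Push ¬ through the quantifiers and connectives to reach negation normal form:
  (\forall u\, \neg J(u,u)) \land (\exists w\, \exists z\, (J(z,w) \land \neg J(w,z))) \lor (\exists s\, \forall t\, (\neg J(s,t) \land \neg J(s,s)))
Finally move all quantifiers to the prefix:
  \forall u\, \exists w\, \exists z\, \exists s\, \forall t\, (\neg J(u,u) \land J(z,w) \land \neg J(w,z) \lor \neg J(s,t) \land \neg J(s,s))
The prefix is \forall u \exists w \exists z \exists s \forall t: 2 universal, 3 existential.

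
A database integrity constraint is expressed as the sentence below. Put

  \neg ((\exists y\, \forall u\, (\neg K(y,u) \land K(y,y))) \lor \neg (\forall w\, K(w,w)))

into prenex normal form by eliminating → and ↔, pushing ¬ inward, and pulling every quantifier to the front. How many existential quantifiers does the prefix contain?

1

Push ¬ through the quantifiers and connectives to reach negation normal form:
  (\forall y\, \exists u\, (K(y,u) \lor \neg K(y,y))) \land (\forall w\, K(w,w))
Extract every quantifier outward, since the variables are now distinct and don't occur free across branches:
  \forall y\, \exists u\, \forall w\, ((K(y,u) \lor \neg K(y,y)) \land K(w,w))
The prefix is \forall y \exists u \forall w: 2 universal, 1 existential.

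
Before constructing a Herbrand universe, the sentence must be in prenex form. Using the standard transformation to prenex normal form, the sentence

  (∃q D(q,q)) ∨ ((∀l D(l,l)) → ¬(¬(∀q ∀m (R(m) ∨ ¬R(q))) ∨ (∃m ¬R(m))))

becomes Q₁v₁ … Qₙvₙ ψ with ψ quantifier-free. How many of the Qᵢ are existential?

2

Rewrite implications/biconditionals: A → B as ¬A ∨ B.
  (∃q D(q,q)) ∨ ¬(∀l D(l,l)) ∨ ¬(¬(∀q ∀m (R(m) ∨ ¬R(q))) ∨ (∃m ¬R(m)))
Push ¬ through the quantifiers and connectives to reach negation normal form:
  (∃q D(q,q)) ∨ (∃l ¬D(l,l)) ∨ (∀q ∀m (R(m) ∨ ¬R(q))) ∧ (∀m R(m))
Give each quantifier a distinct variable: q↦x, m↦y.
  (∃q D(q,q)) ∨ (∃l ¬D(l,l)) ∨ (∀x ∀m (R(m) ∨ ¬R(x))) ∧ (∀y R(y))
Finally move all quantifiers to the prefix:
  ∃q ∃l ∀x ∀m ∀y (D(q,q) ∨ ¬D(l,l) ∨ (R(m) ∨ ¬R(x)) ∧ R(y))
The prefix is ∃q ∃l ∀x ∀m ∀y: 3 universal, 2 existential.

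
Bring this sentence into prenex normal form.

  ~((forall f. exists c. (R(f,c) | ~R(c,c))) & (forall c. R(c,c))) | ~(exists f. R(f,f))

exists f. forall c. exists v1. forall s. (~R(f,c) & R(c,c) | ~R(v1,v1) | ~R(s,s))

Push ¬ through the quantifiers and connectives to reach negation normal form:
  (exists f. forall c. (~R(f,c) & R(c,c))) | (exists c. ~R(c,c)) | (forall f. ~R(f,f))
Rename bound variables to avoid capture: c↦v1, f↦s.
  (exists f. forall c. (~R(f,c) & R(c,c))) | (exists v1. ~R(v1,v1)) | (forall s. ~R(s,s))
Pull the quantifiers to the front (each side's bound variable is not free in the other side):
  exists f. forall c. exists v1. forall s. (~R(f,c) & R(c,c) | ~R(v1,v1) | ~R(s,s))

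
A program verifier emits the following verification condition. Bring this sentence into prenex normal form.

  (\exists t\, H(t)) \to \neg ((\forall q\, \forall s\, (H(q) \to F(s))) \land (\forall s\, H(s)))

Eliminate → and ↔ using ¬ and ∨.
  \neg (\exists t\, H(t)) \lor \neg ((\forall q\, \forall s\, (\neg H(q) \lor F(s))) \land (\forall s\, H(s)))
Move each ¬ inward, flipping quantifiers it crosses:
  (\forall t\, \neg H(t)) \lor (\exists q\, \exists s\, (H(q) \land \neg F(s))) \lor (\exists s\, \neg H(s))
Give each quantifier a distinct variable: s↦x1.
  (\forall t\, \neg H(t)) \lor (\exists q\, \exists s\, (H(q) \land \neg F(s))) \lor (\exists x1\, \neg H(x1))
Finally move all quantifiers to the prefix:
  \forall t\, \exists q\, \exists s\, \exists x1\, (\neg H(t) \lor H(q) \land \neg F(s) \lor \neg H(x1))

\forall t\, \exists q\, \exists s\, \exists x1\, (\neg H(t) \lor H(q) \land \neg F(s) \lor \neg H(x1))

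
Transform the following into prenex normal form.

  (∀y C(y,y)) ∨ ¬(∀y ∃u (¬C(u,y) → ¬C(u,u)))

∀y ∃z1 ∀u (C(y,y) ∨ ¬C(u,z1) ∧ C(u,u))

Rewrite implications/biconditionals: A → B as ¬A ∨ B.
  (∀y C(y,y)) ∨ ¬(∀y ∃u (¬¬C(u,y) ∨ ¬C(u,u)))
Move each ¬ inward, flipping quantifiers it crosses:
  (∀y C(y,y)) ∨ (∃y ∀u (¬C(u,y) ∧ C(u,u)))
Standardize variables apart so no two quantifiers bind the same name: y↦z1.
  (∀y C(y,y)) ∨ (∃z1 ∀u (¬C(u,z1) ∧ C(u,u)))
Pull the quantifiers to the front (each side's bound variable is not free in the other side):
  ∀y ∃z1 ∀u (C(y,y) ∨ ¬C(u,z1) ∧ C(u,u))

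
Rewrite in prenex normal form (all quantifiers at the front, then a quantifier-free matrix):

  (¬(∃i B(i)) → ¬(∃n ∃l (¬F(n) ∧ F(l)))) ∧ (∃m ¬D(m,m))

First replace A → B with ¬A ∨ B.
  (¬¬(∃i B(i)) ∨ ¬(∃n ∃l (¬F(n) ∧ F(l)))) ∧ (∃m ¬D(m,m))
Push ¬ through the quantifiers and connectives to reach negation normal form:
  ((∃i B(i)) ∨ (∀n ∀l (F(n) ∨ ¬F(l)))) ∧ (∃m ¬D(m,m))
Extract every quantifier outward, since the variables are now distinct and don't occur free across branches:
  ∃i ∀n ∀l ∃m ((B(i) ∨ F(n) ∨ ¬F(l)) ∧ ¬D(m,m))

∃i ∀n ∀l ∃m ((B(i) ∨ F(n) ∨ ¬F(l)) ∧ ¬D(m,m))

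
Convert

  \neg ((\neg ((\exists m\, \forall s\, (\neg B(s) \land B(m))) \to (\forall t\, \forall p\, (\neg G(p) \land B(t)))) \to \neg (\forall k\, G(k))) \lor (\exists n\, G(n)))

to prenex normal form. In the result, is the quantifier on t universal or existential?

existential

Rewrite implications/biconditionals: A → B as ¬A ∨ B.
  \neg (\neg \neg (\neg (\exists m\, \forall s\, (\neg B(s) \land B(m))) \lor (\forall t\, \forall p\, (\neg G(p) \land B(t)))) \lor \neg (\forall k\, G(k)) \lor (\exists n\, G(n)))
Push ¬ through the quantifiers and connectives to reach negation normal form:
  (\exists m\, \forall s\, (\neg B(s) \land B(m))) \land (\exists t\, \exists p\, (G(p) \lor \neg B(t))) \land (\forall k\, G(k)) \land (\forall n\, \neg G(n))
Finally move all quantifiers to the prefix:
  \exists m\, \forall s\, \exists t\, \exists p\, \forall k\, \forall n\, (\neg B(s) \land B(m) \land (G(p) \lor \neg B(t)) \land G(k) \land \neg G(n))
The quantifier \forall t sits under an odd number of negations (counting the antecedent side of each →), so it flips to \exists t.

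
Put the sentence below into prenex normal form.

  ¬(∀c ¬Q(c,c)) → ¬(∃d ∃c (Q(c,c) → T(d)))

∀c ∀d ∀z1 (¬Q(c,c) ∨ Q(z1,z1) ∧ ¬T(d))

Eliminate → and ↔ using ¬ and ∨.
  ¬¬(∀c ¬Q(c,c)) ∨ ¬(∃d ∃c (¬Q(c,c) ∨ T(d)))
Drive negations inward (¬∀x A ≡ ∃x ¬A, ¬∃x A ≡ ∀x ¬A, De Morgan for ∧/∨):
  (∀c ¬Q(c,c)) ∨ (∀d ∀c (Q(c,c) ∧ ¬T(d)))
Rename bound variables to avoid capture: c↦z1.
  (∀c ¬Q(c,c)) ∨ (∀d ∀z1 (Q(z1,z1) ∧ ¬T(d)))
Extract every quantifier outward, since the variables are now distinct and don't occur free across branches:
  ∀c ∀d ∀z1 (¬Q(c,c) ∨ Q(z1,z1) ∧ ¬T(d))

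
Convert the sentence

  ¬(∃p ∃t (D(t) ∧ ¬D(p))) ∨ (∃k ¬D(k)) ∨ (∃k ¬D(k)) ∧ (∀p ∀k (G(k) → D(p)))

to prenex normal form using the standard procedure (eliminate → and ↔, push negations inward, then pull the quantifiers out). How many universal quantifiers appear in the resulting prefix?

4

Rewrite implications/biconditionals: A → B as ¬A ∨ B.
  ¬(∃p ∃t (D(t) ∧ ¬D(p))) ∨ (∃k ¬D(k)) ∨ (∃k ¬D(k)) ∧ (∀p ∀k (¬G(k) ∨ D(p)))
Move each ¬ inward, flipping quantifiers it crosses:
  (∀p ∀t (¬D(t) ∨ D(p))) ∨ (∃k ¬D(k)) ∨ (∃k ¬D(k)) ∧ (∀p ∀k (¬G(k) ∨ D(p)))
Standardize variables apart so no two quantifiers bind the same name: k↦x, p↦x1, k↦b.
  (∀p ∀t (¬D(t) ∨ D(p))) ∨ (∃k ¬D(k)) ∨ (∃x ¬D(x)) ∧ (∀x1 ∀b (¬G(b) ∨ D(x1)))
Extract every quantifier outward, since the variables are now distinct and don't occur free across branches:
  ∀p ∀t ∃k ∃x ∀x1 ∀b (¬D(t) ∨ D(p) ∨ ¬D(k) ∨ ¬D(x) ∧ (¬G(b) ∨ D(x1)))
The prefix is ∀p ∀t ∃k ∃x ∀x1 ∀b: 4 universal, 2 existential.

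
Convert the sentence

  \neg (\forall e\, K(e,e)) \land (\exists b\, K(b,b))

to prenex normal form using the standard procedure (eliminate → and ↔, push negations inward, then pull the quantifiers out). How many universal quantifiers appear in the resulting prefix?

0

Push ¬ through the quantifiers and connectives to reach negation normal form:
  (\exists e\, \neg K(e,e)) \land (\exists b\, K(b,b))
All bound variables are already distinct, so no renaming is needed.
Finally move all quantifiers to the prefix:
  \exists e\, \exists b\, (\neg K(e,e) \land K(b,b))
The prefix is \exists e \exists b: 0 universal, 2 existential.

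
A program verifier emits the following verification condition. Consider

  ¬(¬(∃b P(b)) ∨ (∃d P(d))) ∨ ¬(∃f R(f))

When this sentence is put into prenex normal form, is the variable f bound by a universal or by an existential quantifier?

Push ¬ through the quantifiers and connectives to reach negation normal form:
  (∃b P(b)) ∧ (∀d ¬P(d)) ∨ (∀f ¬R(f))
Finally move all quantifiers to the prefix:
  ∃b ∀d ∀f (P(b) ∧ ¬P(d) ∨ ¬R(f))
The quantifier ∃f sits under an odd number of negations, so it flips to ∀f.

universal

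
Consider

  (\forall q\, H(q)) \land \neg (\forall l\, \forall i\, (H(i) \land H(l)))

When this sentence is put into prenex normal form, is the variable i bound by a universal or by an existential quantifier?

existential

Move each ¬ inward, flipping quantifiers it crosses:
  (\forall q\, H(q)) \land (\exists l\, \exists i\, (\neg H(i) \lor \neg H(l)))
Extract every quantifier outward, since the variables are now distinct and don't occur free across branches:
  \forall q\, \exists l\, \exists i\, (H(q) \land (\neg H(i) \lor \neg H(l)))
The quantifier \forall i sits under an odd number of negations, so it flips to \exists i.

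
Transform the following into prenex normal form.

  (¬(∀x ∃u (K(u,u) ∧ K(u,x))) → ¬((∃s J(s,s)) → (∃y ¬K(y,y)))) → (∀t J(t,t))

Rewrite implications/biconditionals: A → B as ¬A ∨ B.
  ¬(¬¬(∀x ∃u (K(u,u) ∧ K(u,x))) ∨ ¬(¬(∃s J(s,s)) ∨ (∃y ¬K(y,y)))) ∨ (∀t J(t,t))
Drive negations inward (¬∀x A ≡ ∃x ¬A, ¬∃x A ≡ ∀x ¬A, De Morgan for ∧/∨):
  (∃x ∀u (¬K(u,u) ∨ ¬K(u,x))) ∧ ((∀s ¬J(s,s)) ∨ (∃y ¬K(y,y))) ∨ (∀t J(t,t))
All bound variables are already distinct, so no renaming is needed.
Pull the quantifiers to the front (each side's bound variable is not free in the other side):
  ∃x ∀u ∀s ∃y ∀t ((¬K(u,u) ∨ ¬K(u,x)) ∧ (¬J(s,s) ∨ ¬K(y,y)) ∨ J(t,t))

∃x ∀u ∀s ∃y ∀t ((¬K(u,u) ∨ ¬K(u,x)) ∧ (¬J(s,s) ∨ ¬K(y,y)) ∨ J(t,t))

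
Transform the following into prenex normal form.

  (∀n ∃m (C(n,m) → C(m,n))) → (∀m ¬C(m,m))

Eliminate → and ↔ using ¬ and ∨.
  ¬(∀n ∃m (¬C(n,m) ∨ C(m,n))) ∨ (∀m ¬C(m,m))
Move each ¬ inward, flipping quantifiers it crosses:
  (∃n ∀m (C(n,m) ∧ ¬C(m,n))) ∨ (∀m ¬C(m,m))
Rename bound variables to avoid capture: m↦s.
  (∃n ∀m (C(n,m) ∧ ¬C(m,n))) ∨ (∀s ¬C(s,s))
Pull the quantifiers to the front (each side's bound variable is not free in the other side):
  ∃n ∀m ∀s (C(n,m) ∧ ¬C(m,n) ∨ ¬C(s,s))

∃n ∀m ∀s (C(n,m) ∧ ¬C(m,n) ∨ ¬C(s,s))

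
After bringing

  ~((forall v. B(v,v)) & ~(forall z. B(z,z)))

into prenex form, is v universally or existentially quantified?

existential

Push ¬ through the quantifiers and connectives to reach negation normal form:
  (exists v. ~B(v,v)) | (forall z. B(z,z))
All bound variables are already distinct, so no renaming is needed.
Finally move all quantifiers to the prefix:
  exists v. forall z. (~B(v,v) | B(z,z))
The quantifier forall v sits under an odd number of negations, so it flips to exists v.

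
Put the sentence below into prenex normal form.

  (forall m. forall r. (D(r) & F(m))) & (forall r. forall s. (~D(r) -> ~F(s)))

First replace A → B with ¬A ∨ B.
  (forall m. forall r. (D(r) & F(m))) & (forall r. forall s. (~~D(r) | ~F(s)))
Drive negations inward (¬∀x A ≡ ∃x ¬A, ¬∃x A ≡ ∀x ¬A, De Morgan for ∧/∨):
  (forall m. forall r. (D(r) & F(m))) & (forall r. forall s. (D(r) | ~F(s)))
Standardize variables apart so no two quantifiers bind the same name: r↦q.
  (forall m. forall r. (D(r) & F(m))) & (forall q. forall s. (D(q) | ~F(s)))
Extract every quantifier outward, since the variables are now distinct and don't occur free across branches:
  forall m. forall r. forall q. forall s. (D(r) & F(m) & (D(q) | ~F(s)))

forall m. forall r. forall q. forall s. (D(r) & F(m) & (D(q) | ~F(s)))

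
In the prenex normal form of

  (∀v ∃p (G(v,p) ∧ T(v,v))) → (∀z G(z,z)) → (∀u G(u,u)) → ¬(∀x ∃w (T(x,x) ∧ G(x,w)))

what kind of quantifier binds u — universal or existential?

Eliminate → and ↔ using ¬ and ∨.
  ¬(∀v ∃p (G(v,p) ∧ T(v,v))) ∨ ¬(∀z G(z,z)) ∨ ¬(∀u G(u,u)) ∨ ¬(∀x ∃w (T(x,x) ∧ G(x,w)))
Drive negations inward (¬∀x A ≡ ∃x ¬A, ¬∃x A ≡ ∀x ¬A, De Morgan for ∧/∨):
  (∃v ∀p (¬G(v,p) ∨ ¬T(v,v))) ∨ (∃z ¬G(z,z)) ∨ (∃u ¬G(u,u)) ∨ (∃x ∀w (¬T(x,x) ∨ ¬G(x,w)))
All bound variables are already distinct, so no renaming is needed.
Finally move all quantifiers to the prefix:
  ∃v ∀p ∃z ∃u ∃x ∀w (¬G(v,p) ∨ ¬T(v,v) ∨ ¬G(z,z) ∨ ¬G(u,u) ∨ ¬T(x,x) ∨ ¬G(x,w))
The quantifier ∀u sits under an odd number of negations (counting the antecedent side of each →), so it flips to ∃u.

existential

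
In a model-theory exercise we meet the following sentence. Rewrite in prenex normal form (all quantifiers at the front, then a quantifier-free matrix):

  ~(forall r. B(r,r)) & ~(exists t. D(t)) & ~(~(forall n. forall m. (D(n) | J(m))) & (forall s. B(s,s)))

exists r. forall t. forall n. forall m. exists s. (~B(r,r) & ~D(t) & (D(n) | J(m) | ~B(s,s)))

Push ¬ through the quantifiers and connectives to reach negation normal form:
  (exists r. ~B(r,r)) & (forall t. ~D(t)) & ((forall n. forall m. (D(n) | J(m))) | (exists s. ~B(s,s)))
All bound variables are already distinct, so no renaming is needed.
Extract every quantifier outward, since the variables are now distinct and don't occur free across branches:
  exists r. forall t. forall n. forall m. exists s. (~B(r,r) & ~D(t) & (D(n) | J(m) | ~B(s,s)))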